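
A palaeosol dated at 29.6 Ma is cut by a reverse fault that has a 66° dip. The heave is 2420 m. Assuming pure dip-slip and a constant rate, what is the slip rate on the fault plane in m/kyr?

dip-slip = heave / cos(dip) = 2420 m / cos(66°) = 5950 m
rate = 5950 m / 29.6 Ma = 0.000201 m/yr = 0.201 m/kyr

0.201 m/kyr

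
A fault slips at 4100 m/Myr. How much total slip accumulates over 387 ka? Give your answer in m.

slip = rate × time = 4100 m/Myr × 387 ka = 1590 m

1590 m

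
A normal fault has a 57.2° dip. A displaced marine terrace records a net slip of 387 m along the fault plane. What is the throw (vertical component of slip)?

throw = dip-slip × sin(dip) = 387 m × sin(57.2°) = 325 m

325 m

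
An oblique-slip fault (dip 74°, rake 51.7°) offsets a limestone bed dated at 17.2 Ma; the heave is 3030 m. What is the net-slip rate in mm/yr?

0.814 mm/yr

dip-slip = heave / cos(dip) = 3030 / cos(74°) = 10990 m
net slip = dip-slip / sin(rake) = 10990 / sin(51.7°) = 14010 m
rate = 14010 m / 17.2 Ma = 0.000814 m/yr = 0.814 mm/yr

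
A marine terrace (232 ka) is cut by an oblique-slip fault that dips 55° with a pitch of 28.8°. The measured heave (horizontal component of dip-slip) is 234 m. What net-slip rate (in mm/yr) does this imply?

dip-slip = heave / cos(dip) = 234 / cos(55°) = 408 m
net slip = dip-slip / sin(rake) = 408 / sin(28.8°) = 846.8 m
rate = 846.8 m / 232 ka = 0.00365 m/yr = 3.65 mm/yr

3.65 mm/yr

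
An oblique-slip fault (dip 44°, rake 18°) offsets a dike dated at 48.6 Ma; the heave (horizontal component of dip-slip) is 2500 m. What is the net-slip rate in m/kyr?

dip-slip = heave / cos(dip) = 2500 / cos(44°) = 3475 m
net slip = dip-slip / sin(rake) = 3475 / sin(18°) = 11250 m
rate = 11250 m / 48.6 Ma = 0.000231 m/yr = 0.231 m/kyr

0.231 m/kyr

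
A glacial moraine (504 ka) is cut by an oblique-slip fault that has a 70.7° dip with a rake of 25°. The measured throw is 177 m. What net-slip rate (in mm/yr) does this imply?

0.880 mm/yr

dip-slip = throw / sin(dip) = 177 / sin(70.7°) = 187.5 m
net slip = dip-slip / sin(rake) = 187.5 / sin(25°) = 443.8 m
rate = 443.8 m / 504 ka = 0.000880 m/yr = 0.880 mm/yr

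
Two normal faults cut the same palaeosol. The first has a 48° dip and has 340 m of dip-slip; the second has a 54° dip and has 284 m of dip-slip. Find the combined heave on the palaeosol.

heave_A = 340 × cos(48°) = 227.5 m
heave_B = 284 × cos(54°) = 166.9 m
total = 227.5 + 166.9 = 394 m

394 m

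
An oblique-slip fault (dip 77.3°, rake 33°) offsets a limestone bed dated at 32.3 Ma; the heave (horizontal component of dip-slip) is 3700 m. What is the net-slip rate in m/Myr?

dip-slip = heave / cos(dip) = 3700 / cos(77.3°) = 16830 m
net slip = dip-slip / sin(rake) = 16830 / sin(33°) = 30900 m
rate = 30900 m / 32.3 Ma = 0.000957 m/yr = 957 m/Myr

957 m/Myr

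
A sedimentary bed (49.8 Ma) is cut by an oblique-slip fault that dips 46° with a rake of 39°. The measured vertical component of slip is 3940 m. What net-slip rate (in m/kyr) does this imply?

dip-slip = throw / sin(dip) = 3940 / sin(46°) = 5477 m
net slip = dip-slip / sin(rake) = 5477 / sin(39°) = 8703 m
rate = 8703 m / 49.8 Ma = 0.000175 m/yr = 0.175 m/kyr

0.175 m/kyr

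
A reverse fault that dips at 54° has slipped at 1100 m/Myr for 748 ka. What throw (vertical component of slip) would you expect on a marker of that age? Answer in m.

dip-slip = rate × time = 1100 m/Myr × 748 ka = 822.8 m
throw = dip-slip × sin(dip) = 822.8 × sin(54°) = 666 m

666 m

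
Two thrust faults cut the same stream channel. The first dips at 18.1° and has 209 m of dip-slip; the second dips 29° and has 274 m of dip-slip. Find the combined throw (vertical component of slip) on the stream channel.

throw_A = 209 × sin(18.1°) = 64.93 m
throw_B = 274 × sin(29°) = 132.8 m
total = 64.93 + 132.8 = 198 m

198 m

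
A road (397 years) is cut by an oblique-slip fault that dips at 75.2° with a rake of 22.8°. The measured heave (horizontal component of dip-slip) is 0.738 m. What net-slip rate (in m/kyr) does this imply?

18.8 m/kyr

dip-slip = heave / cos(dip) = 0.738 / cos(75.2°) = 2.889 m
net slip = dip-slip / sin(rake) = 2.889 / sin(22.8°) = 7.455 m
rate = 7.455 m / 397 years = 0.0188 m/yr = 18.8 m/kyr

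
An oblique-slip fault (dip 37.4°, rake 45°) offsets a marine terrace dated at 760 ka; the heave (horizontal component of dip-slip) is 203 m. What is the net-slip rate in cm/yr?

dip-slip = heave / cos(dip) = 203 / cos(37.4°) = 255.5 m
net slip = dip-slip / sin(rake) = 255.5 / sin(45°) = 361.4 m
rate = 361.4 m / 760 ka = 0.000475 m/yr = 0.0475 cm/yr

0.0475 cm/yr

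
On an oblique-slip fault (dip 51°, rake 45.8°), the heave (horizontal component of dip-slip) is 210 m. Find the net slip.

dip-slip = heave / cos(dip) = 210 / cos(51°) = 333.7 m
net slip = dip-slip / sin(rake) = 333.7 / sin(45.8°) = 465 m

465 m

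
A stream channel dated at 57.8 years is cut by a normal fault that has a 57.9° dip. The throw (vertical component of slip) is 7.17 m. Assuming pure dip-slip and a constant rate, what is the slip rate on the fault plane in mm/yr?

146 mm/yr

dip-slip = throw / sin(dip) = 7.17 m / sin(57.9°) = 8.464 m
rate = 8.464 m / 57.8 years = 0.146 m/yr = 146 mm/yr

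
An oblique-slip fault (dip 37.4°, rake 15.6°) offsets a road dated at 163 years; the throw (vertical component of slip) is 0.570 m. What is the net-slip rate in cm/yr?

dip-slip = throw / sin(dip) = 0.570 / sin(37.4°) = 0.9385 m
net slip = dip-slip / sin(rake) = 0.9385 / sin(15.6°) = 3.490 m
rate = 3.490 m / 163 years = 0.0214 m/yr = 2.14 cm/yr

2.14 cm/yr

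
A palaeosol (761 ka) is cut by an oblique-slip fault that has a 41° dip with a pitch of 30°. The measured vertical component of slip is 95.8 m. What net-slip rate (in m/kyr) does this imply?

0.384 m/kyr

dip-slip = throw / sin(dip) = 95.8 / sin(41°) = 146 m
net slip = dip-slip / sin(rake) = 146 / sin(30°) = 292 m
rate = 292 m / 761 ka = 0.000384 m/yr = 0.384 m/kyr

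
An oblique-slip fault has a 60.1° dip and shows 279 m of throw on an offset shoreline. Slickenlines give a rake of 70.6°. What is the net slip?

dip-slip = throw / sin(dip) = 279 / sin(60.1°) = 321.8 m
net slip = dip-slip / sin(rake) = 321.8 / sin(70.6°) = 341 m

341 m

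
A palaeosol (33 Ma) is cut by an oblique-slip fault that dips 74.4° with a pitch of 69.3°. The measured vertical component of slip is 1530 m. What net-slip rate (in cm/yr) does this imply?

0.00515 cm/yr

dip-slip = throw / sin(dip) = 1530 / sin(74.4°) = 1589 m
net slip = dip-slip / sin(rake) = 1589 / sin(69.3°) = 1698 m
rate = 1698 m / 33 Ma = 0.0000515 m/yr = 0.00515 cm/yr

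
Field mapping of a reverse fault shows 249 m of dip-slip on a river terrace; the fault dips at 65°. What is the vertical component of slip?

throw = dip-slip × sin(dip) = 249 m × sin(65°) = 226 m

226 m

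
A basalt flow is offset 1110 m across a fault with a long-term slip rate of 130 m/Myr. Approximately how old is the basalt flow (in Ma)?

age = offset / rate = 1110 m / (130 m/Myr) = 8.54e+06 yr = 8.54 Ma

8.54 Ma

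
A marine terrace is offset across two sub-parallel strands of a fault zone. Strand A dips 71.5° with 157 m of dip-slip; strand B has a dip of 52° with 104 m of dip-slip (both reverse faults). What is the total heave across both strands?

114 m

heave_A = 157 × cos(71.5°) = 49.82 m
heave_B = 104 × cos(52°) = 64.03 m
total = 49.82 + 64.03 = 114 m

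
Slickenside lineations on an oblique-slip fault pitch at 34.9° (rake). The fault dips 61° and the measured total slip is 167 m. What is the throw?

83.6 m

dip-slip = net slip × sin(rake) = 167 m × sin(34.9°) = 95.55 m
throw = dip-slip × sin(dip) = 95.55 × sin(61°) = 83.6 m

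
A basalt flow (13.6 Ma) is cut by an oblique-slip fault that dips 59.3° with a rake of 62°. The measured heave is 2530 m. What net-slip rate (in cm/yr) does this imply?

dip-slip = heave / cos(dip) = 2530 / cos(59.3°) = 4956 m
net slip = dip-slip / sin(rake) = 4956 / sin(62°) = 5612 m
rate = 5612 m / 13.6 Ma = 0.000413 m/yr = 0.0413 cm/yr

0.0413 cm/yr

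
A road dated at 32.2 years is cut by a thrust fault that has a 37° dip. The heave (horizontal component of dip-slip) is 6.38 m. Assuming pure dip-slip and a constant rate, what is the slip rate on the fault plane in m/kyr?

dip-slip = heave / cos(dip) = 6.38 m / cos(37°) = 7.989 m
rate = 7.989 m / 32.2 years = 0.248 m/yr = 248 m/kyr

248 m/kyr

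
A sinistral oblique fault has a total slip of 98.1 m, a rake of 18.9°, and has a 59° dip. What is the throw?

dip-slip = net slip × sin(rake) = 98.1 m × sin(18.9°) = 31.78 m
throw = dip-slip × sin(dip) = 31.78 × sin(59°) = 27.2 m

27.2 m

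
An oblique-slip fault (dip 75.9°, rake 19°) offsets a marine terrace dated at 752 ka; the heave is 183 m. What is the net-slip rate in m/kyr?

dip-slip = heave / cos(dip) = 183 / cos(75.9°) = 751.2 m
net slip = dip-slip / sin(rake) = 751.2 / sin(19°) = 2307 m
rate = 2307 m / 752 ka = 0.00307 m/yr = 3.07 m/kyr

3.07 m/kyr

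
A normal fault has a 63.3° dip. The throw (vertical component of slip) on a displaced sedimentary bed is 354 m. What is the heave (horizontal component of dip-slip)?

178 m

heave = throw / tan(dip) = 354 / tan(63.3°) = 178 m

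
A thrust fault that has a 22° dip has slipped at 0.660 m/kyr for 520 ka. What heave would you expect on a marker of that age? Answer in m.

318 m

dip-slip = rate × time = 0.660 m/kyr × 520 ka = 343.2 m
heave = dip-slip × cos(dip) = 343.2 × cos(22°) = 318 m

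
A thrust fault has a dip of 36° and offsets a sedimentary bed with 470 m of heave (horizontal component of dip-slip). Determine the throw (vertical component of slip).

341 m

throw = heave × tan(dip) = 470 × tan(36°) = 341 m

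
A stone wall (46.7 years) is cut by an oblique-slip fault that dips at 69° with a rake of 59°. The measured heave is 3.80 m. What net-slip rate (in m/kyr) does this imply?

dip-slip = heave / cos(dip) = 3.80 / cos(69°) = 10.60 m
net slip = dip-slip / sin(rake) = 10.60 / sin(59°) = 12.37 m
rate = 12.37 m / 46.7 years = 0.265 m/yr = 265 m/kyr

265 m/kyr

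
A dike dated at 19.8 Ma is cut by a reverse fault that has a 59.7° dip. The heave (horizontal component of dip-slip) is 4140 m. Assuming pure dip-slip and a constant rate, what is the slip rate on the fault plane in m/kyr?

0.414 m/kyr

dip-slip = heave / cos(dip) = 4140 m / cos(59.7°) = 8206 m
rate = 8206 m / 19.8 Ma = 0.000414 m/yr = 0.414 m/kyr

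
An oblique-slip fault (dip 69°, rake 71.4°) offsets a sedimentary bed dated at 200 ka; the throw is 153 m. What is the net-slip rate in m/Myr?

865 m/Myr

dip-slip = throw / sin(dip) = 153 / sin(69°) = 163.9 m
net slip = dip-slip / sin(rake) = 163.9 / sin(71.4°) = 172.9 m
rate = 172.9 m / 200 ka = 0.000865 m/yr = 865 m/Myr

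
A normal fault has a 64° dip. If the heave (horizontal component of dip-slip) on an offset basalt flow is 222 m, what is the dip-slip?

506 m

dip-slip = heave / cos(dip) = 222 / cos(64°) = 506 m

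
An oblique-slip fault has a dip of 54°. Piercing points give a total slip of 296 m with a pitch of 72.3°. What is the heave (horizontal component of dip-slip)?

dip-slip = net slip × sin(rake) = 296 m × sin(72.3°) = 282 m
heave = dip-slip × cos(dip) = 282 × cos(54°) = 166 m

166 m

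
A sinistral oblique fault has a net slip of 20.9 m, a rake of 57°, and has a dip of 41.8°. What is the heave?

13.1 m

dip-slip = net slip × sin(rake) = 20.9 m × sin(57°) = 17.53 m
heave = dip-slip × cos(dip) = 17.53 × cos(41.8°) = 13.1 m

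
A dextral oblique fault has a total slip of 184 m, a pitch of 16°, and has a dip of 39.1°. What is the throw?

dip-slip = net slip × sin(rake) = 184 m × sin(16°) = 50.72 m
throw = dip-slip × sin(dip) = 50.72 × sin(39.1°) = 32 m

32 m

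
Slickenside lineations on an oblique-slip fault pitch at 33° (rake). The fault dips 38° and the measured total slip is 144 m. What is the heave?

61.8 m

dip-slip = net slip × sin(rake) = 144 m × sin(33°) = 78.43 m
heave = dip-slip × cos(dip) = 78.43 × cos(38°) = 61.8 m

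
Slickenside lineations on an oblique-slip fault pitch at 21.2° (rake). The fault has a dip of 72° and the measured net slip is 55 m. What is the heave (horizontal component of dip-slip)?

dip-slip = net slip × sin(rake) = 55 m × sin(21.2°) = 19.89 m
heave = dip-slip × cos(dip) = 19.89 × cos(72°) = 6.15 m

6.15 m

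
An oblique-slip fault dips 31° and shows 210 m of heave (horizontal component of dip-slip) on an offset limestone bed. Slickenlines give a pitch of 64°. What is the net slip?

dip-slip = heave / cos(dip) = 210 / cos(31°) = 245 m
net slip = dip-slip / sin(rake) = 245 / sin(64°) = 273 m

273 m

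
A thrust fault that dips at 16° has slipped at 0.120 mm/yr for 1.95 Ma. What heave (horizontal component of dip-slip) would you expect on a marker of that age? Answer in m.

225 m

dip-slip = rate × time = 0.120 mm/yr × 1.95 Ma = 234 m
heave = dip-slip × cos(dip) = 234 × cos(16°) = 225 m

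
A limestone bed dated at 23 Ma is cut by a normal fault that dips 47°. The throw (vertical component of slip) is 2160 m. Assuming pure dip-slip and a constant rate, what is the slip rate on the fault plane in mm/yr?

0.128 mm/yr

dip-slip = throw / sin(dip) = 2160 m / sin(47°) = 2953 m
rate = 2953 m / 23 Ma = 0.000128 m/yr = 0.128 mm/yr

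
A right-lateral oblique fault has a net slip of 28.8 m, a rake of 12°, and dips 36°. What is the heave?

dip-slip = net slip × sin(rake) = 28.8 m × sin(12°) = 5.988 m
heave = dip-slip × cos(dip) = 5.988 × cos(36°) = 4.84 m

4.84 m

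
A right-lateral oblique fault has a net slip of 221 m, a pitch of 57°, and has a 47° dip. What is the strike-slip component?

strike-slip = net slip × cos(rake) = 221 m × cos(57°) = 120 m

120 m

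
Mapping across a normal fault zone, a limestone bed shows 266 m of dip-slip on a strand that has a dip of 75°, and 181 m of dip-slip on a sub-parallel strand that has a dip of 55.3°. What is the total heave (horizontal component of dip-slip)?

172 m

heave_A = 266 × cos(75°) = 68.85 m
heave_B = 181 × cos(55.3°) = 103 m
total = 68.85 + 103 = 172 m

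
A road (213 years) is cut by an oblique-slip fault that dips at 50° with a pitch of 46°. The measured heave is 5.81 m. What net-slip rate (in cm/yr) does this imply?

5.90 cm/yr

dip-slip = heave / cos(dip) = 5.81 / cos(50°) = 9.039 m
net slip = dip-slip / sin(rake) = 9.039 / sin(46°) = 12.57 m
rate = 12.57 m / 213 years = 0.0590 m/yr = 5.90 cm/yr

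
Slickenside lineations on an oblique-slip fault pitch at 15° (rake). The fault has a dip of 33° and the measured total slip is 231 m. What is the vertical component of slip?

dip-slip = net slip × sin(rake) = 231 m × sin(15°) = 59.79 m
throw = dip-slip × sin(dip) = 59.79 × sin(33°) = 32.6 m

32.6 m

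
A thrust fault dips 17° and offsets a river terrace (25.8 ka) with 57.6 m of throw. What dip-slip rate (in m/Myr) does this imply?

dip-slip = throw / sin(dip) = 57.6 m / sin(17°) = 197 m
rate = 197 m / 25.8 ka = 0.00764 m/yr = 7640 m/Myr

7640 m/Myr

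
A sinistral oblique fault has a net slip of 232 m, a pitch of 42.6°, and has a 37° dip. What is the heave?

125 m

dip-slip = net slip × sin(rake) = 232 m × sin(42.6°) = 157 m
heave = dip-slip × cos(dip) = 157 × cos(37°) = 125 m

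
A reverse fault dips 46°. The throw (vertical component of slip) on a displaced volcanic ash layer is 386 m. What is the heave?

heave = throw / tan(dip) = 386 / tan(46°) = 373 m

373 m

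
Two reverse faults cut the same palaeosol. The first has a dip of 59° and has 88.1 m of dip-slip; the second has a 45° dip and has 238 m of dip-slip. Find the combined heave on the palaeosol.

heave_A = 88.1 × cos(59°) = 45.37 m
heave_B = 238 × cos(45°) = 168.3 m
total = 45.37 + 168.3 = 214 m

214 m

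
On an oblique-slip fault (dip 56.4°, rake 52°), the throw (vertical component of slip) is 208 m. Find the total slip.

317 m

dip-slip = throw / sin(dip) = 208 / sin(56.4°) = 249.7 m
net slip = dip-slip / sin(rake) = 249.7 / sin(52°) = 317 m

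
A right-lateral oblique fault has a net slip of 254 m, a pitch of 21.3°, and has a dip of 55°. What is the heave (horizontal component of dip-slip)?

dip-slip = net slip × sin(rake) = 254 m × sin(21.3°) = 92.27 m
heave = dip-slip × cos(dip) = 92.27 × cos(55°) = 52.9 m

52.9 m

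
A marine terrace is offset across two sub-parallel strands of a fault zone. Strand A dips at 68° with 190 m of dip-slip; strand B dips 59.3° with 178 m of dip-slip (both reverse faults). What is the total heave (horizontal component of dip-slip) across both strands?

heave_A = 190 × cos(68°) = 71.18 m
heave_B = 178 × cos(59.3°) = 90.88 m
total = 71.18 + 90.88 = 162 m

162 m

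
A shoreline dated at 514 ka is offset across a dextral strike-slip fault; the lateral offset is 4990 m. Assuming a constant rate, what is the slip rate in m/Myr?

rate = 4990 m / 514 ka = 0.00971 m/yr = 9710 m/Myr

9710 m/Myr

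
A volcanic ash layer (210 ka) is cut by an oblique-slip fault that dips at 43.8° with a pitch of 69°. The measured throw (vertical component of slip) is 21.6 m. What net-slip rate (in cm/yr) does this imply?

0.0159 cm/yr

dip-slip = throw / sin(dip) = 21.6 / sin(43.8°) = 31.21 m
net slip = dip-slip / sin(rake) = 31.21 / sin(69°) = 33.43 m
rate = 33.43 m / 210 ka = 0.000159 m/yr = 0.0159 cm/yr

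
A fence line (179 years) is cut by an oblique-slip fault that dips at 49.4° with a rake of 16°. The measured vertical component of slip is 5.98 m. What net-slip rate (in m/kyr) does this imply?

160 m/kyr

dip-slip = throw / sin(dip) = 5.98 / sin(49.4°) = 7.876 m
net slip = dip-slip / sin(rake) = 7.876 / sin(16°) = 28.57 m
rate = 28.57 m / 179 years = 0.160 m/yr = 160 m/kyr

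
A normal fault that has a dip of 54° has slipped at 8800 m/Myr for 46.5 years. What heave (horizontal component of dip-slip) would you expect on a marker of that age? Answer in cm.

dip-slip = rate × time = 8800 m/Myr × 46.5 years = 0.4092 m
heave = dip-slip × cos(dip) = 0.4092 × cos(54°) = 0.241 m = 24.1 cm

24.1 cm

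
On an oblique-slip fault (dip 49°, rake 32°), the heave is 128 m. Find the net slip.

dip-slip = heave / cos(dip) = 128 / cos(49°) = 195.1 m
net slip = dip-slip / sin(rake) = 195.1 / sin(32°) = 368 m

368 m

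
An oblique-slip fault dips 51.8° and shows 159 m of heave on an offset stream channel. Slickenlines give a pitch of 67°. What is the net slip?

dip-slip = heave / cos(dip) = 159 / cos(51.8°) = 257.1 m
net slip = dip-slip / sin(rake) = 257.1 / sin(67°) = 279 m

279 m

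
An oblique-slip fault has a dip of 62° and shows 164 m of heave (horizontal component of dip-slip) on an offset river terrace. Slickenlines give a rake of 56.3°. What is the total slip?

dip-slip = heave / cos(dip) = 164 / cos(62°) = 349.3 m
net slip = dip-slip / sin(rake) = 349.3 / sin(56.3°) = 420 m

420 m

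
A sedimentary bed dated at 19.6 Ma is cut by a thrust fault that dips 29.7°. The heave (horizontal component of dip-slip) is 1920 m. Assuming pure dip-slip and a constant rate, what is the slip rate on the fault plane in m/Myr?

dip-slip = heave / cos(dip) = 1920 m / cos(29.7°) = 2210 m
rate = 2210 m / 19.6 Ma = 0.000113 m/yr = 113 m/Myr

113 m/Myr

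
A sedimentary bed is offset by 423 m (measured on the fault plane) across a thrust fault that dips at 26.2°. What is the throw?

throw = dip-slip × sin(dip) = 423 m × sin(26.2°) = 187 m

187 m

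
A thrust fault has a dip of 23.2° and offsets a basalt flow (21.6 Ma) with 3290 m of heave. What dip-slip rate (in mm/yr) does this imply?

0.166 mm/yr

dip-slip = heave / cos(dip) = 3290 m / cos(23.2°) = 3579 m
rate = 3579 m / 21.6 Ma = 0.000166 m/yr = 0.166 mm/yr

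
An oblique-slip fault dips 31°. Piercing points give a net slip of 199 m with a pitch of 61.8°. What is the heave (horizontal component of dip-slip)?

150 m

dip-slip = net slip × sin(rake) = 199 m × sin(61.8°) = 175.4 m
heave = dip-slip × cos(dip) = 175.4 × cos(31°) = 150 m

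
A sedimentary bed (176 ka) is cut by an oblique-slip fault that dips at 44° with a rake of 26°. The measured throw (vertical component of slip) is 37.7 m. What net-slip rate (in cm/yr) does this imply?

dip-slip = throw / sin(dip) = 37.7 / sin(44°) = 54.27 m
net slip = dip-slip / sin(rake) = 54.27 / sin(26°) = 123.8 m
rate = 123.8 m / 176 ka = 0.000703 m/yr = 0.0703 cm/yr

0.0703 cm/yr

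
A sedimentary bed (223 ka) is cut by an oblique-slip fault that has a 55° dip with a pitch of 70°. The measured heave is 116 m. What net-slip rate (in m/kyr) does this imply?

0.965 m/kyr

dip-slip = heave / cos(dip) = 116 / cos(55°) = 202.2 m
net slip = dip-slip / sin(rake) = 202.2 / sin(70°) = 215.2 m
rate = 215.2 m / 223 ka = 0.000965 m/yr = 0.965 m/kyr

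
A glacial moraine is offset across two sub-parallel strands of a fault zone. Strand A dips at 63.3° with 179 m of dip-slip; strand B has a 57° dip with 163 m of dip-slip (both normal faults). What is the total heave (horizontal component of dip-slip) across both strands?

169 m

heave_A = 179 × cos(63.3°) = 80.43 m
heave_B = 163 × cos(57°) = 88.78 m
total = 80.43 + 88.78 = 169 m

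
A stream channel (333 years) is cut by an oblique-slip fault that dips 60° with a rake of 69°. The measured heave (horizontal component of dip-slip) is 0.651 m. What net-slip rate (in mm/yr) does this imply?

dip-slip = heave / cos(dip) = 0.651 / cos(60°) = 1.302 m
net slip = dip-slip / sin(rake) = 1.302 / sin(69°) = 1.395 m
rate = 1.395 m / 333 years = 0.00419 m/yr = 4.19 mm/yr

4.19 mm/yr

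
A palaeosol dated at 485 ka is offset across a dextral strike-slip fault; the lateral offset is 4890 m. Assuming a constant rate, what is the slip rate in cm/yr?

rate = 4890 m / 485 ka = 0.0101 m/yr = 1.01 cm/yr

1.01 cm/yr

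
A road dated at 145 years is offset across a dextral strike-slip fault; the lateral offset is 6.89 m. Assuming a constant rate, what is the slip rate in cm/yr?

4.75 cm/yr

rate = 6.89 m / 145 years = 0.0475 m/yr = 4.75 cm/yr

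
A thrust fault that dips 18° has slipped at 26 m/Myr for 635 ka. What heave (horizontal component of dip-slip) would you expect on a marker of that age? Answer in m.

15.7 m

dip-slip = rate × time = 26 m/Myr × 635 ka = 16.51 m
heave = dip-slip × cos(dip) = 16.51 × cos(18°) = 15.7 m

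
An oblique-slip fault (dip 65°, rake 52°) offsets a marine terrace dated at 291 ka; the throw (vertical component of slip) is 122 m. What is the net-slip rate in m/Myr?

dip-slip = throw / sin(dip) = 122 / sin(65°) = 134.6 m
net slip = dip-slip / sin(rake) = 134.6 / sin(52°) = 170.8 m
rate = 170.8 m / 291 ka = 0.000587 m/yr = 587 m/Myr

587 m/Myr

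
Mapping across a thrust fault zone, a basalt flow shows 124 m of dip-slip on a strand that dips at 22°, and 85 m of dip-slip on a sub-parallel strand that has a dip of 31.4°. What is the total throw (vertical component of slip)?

throw_A = 124 × sin(22°) = 46.45 m
throw_B = 85 × sin(31.4°) = 44.29 m
total = 46.45 + 44.29 = 90.7 m

90.7 m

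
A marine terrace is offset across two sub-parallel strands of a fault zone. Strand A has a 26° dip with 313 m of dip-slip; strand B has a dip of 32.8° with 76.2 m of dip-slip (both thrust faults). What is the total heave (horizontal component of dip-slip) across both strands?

345 m

heave_A = 313 × cos(26°) = 281.3 m
heave_B = 76.2 × cos(32.8°) = 64.05 m
total = 281.3 + 64.05 = 345 m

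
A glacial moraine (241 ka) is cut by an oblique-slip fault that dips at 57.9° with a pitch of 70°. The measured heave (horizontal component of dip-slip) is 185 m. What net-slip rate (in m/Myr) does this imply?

1540 m/Myr

dip-slip = heave / cos(dip) = 185 / cos(57.9°) = 348.1 m
net slip = dip-slip / sin(rake) = 348.1 / sin(70°) = 370.5 m
rate = 370.5 m / 241 ka = 0.00154 m/yr = 1540 m/Myr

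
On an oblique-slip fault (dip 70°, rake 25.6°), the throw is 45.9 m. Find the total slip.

dip-slip = throw / sin(dip) = 45.9 / sin(70°) = 48.85 m
net slip = dip-slip / sin(rake) = 48.85 / sin(25.6°) = 113 m

113 m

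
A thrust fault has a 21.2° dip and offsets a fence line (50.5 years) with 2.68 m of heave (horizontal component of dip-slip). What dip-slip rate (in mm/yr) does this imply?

dip-slip = heave / cos(dip) = 2.68 m / cos(21.2°) = 2.875 m
rate = 2.875 m / 50.5 years = 0.0569 m/yr = 56.9 mm/yr

56.9 mm/yr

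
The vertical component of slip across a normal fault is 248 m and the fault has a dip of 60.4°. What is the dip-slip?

285 m

dip-slip = throw / sin(dip) = 248 / sin(60.4°) = 285 m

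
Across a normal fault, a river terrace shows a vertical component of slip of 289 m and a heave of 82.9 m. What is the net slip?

301 m

net slip = √(throw² + heave²) = √(289² + 82.9²) = 301 m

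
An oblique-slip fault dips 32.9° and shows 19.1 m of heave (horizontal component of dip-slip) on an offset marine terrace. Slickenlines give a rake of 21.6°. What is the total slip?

dip-slip = heave / cos(dip) = 19.1 / cos(32.9°) = 22.75 m
net slip = dip-slip / sin(rake) = 22.75 / sin(21.6°) = 61.8 m

61.8 m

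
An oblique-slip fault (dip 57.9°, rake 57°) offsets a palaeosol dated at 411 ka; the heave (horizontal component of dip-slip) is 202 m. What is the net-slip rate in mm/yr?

1.10 mm/yr

dip-slip = heave / cos(dip) = 202 / cos(57.9°) = 380.1 m
net slip = dip-slip / sin(rake) = 380.1 / sin(57°) = 453.3 m
rate = 453.3 m / 411 ka = 0.00110 m/yr = 1.10 mm/yr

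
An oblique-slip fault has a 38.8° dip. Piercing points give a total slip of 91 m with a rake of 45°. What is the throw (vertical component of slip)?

dip-slip = net slip × sin(rake) = 91 m × sin(45°) = 64.35 m
throw = dip-slip × sin(dip) = 64.35 × sin(38.8°) = 40.3 m

40.3 m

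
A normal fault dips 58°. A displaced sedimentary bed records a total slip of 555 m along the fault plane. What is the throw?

471 m

throw = dip-slip × sin(dip) = 555 m × sin(58°) = 471 m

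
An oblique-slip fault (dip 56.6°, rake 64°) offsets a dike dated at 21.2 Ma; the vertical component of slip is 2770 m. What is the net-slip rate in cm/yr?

dip-slip = throw / sin(dip) = 2770 / sin(56.6°) = 3318 m
net slip = dip-slip / sin(rake) = 3318 / sin(64°) = 3692 m
rate = 3692 m / 21.2 Ma = 0.000174 m/yr = 0.0174 cm/yr

0.0174 cm/yr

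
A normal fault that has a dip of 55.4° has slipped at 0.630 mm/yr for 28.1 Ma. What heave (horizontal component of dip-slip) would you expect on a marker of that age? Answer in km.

dip-slip = rate × time = 0.630 mm/yr × 28.1 Ma = 17700 m
heave = dip-slip × cos(dip) = 17700 × cos(55.4°) = 10100 m = 10.1 km

10.1 km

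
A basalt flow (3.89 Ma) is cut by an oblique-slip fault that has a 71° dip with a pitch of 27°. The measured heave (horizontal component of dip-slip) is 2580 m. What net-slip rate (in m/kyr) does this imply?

dip-slip = heave / cos(dip) = 2580 / cos(71°) = 7925 m
net slip = dip-slip / sin(rake) = 7925 / sin(27°) = 17460 m
rate = 17460 m / 3.89 Ma = 0.00449 m/yr = 4.49 m/kyr

4.49 m/kyr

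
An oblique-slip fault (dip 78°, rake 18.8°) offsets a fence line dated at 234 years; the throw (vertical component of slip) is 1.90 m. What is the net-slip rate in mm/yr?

dip-slip = throw / sin(dip) = 1.90 / sin(78°) = 1.942 m
net slip = dip-slip / sin(rake) = 1.942 / sin(18.8°) = 6.027 m
rate = 6.027 m / 234 years = 0.0258 m/yr = 25.8 mm/yr

25.8 mm/yr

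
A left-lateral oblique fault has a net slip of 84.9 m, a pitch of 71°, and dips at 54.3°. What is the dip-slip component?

80.3 m

dip-slip = net slip × sin(rake) = 84.9 m × sin(71°) = 80.3 m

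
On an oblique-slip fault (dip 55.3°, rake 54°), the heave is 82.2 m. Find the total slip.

178 m

dip-slip = heave / cos(dip) = 82.2 / cos(55.3°) = 144.4 m
net slip = dip-slip / sin(rake) = 144.4 / sin(54°) = 178 m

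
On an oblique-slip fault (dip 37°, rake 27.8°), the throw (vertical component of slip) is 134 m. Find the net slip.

477 m

dip-slip = throw / sin(dip) = 134 / sin(37°) = 222.7 m
net slip = dip-slip / sin(rake) = 222.7 / sin(27.8°) = 477 m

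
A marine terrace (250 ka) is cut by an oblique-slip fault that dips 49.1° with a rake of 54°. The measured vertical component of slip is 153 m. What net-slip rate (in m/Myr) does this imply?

1000 m/Myr

dip-slip = throw / sin(dip) = 153 / sin(49.1°) = 202.4 m
net slip = dip-slip / sin(rake) = 202.4 / sin(54°) = 250.2 m
rate = 250.2 m / 250 ka = 0.00100 m/yr = 1000 m/Myr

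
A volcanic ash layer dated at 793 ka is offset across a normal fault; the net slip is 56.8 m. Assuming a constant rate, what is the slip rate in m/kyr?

0.0716 m/kyr

rate = 56.8 m / 793 ka = 0.0000716 m/yr = 0.0716 m/kyr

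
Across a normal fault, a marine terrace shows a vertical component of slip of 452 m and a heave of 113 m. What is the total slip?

net slip = √(throw² + heave²) = √(452² + 113²) = 466 m

466 m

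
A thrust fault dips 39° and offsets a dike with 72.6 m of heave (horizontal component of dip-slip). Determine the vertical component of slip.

throw = heave × tan(dip) = 72.6 × tan(39°) = 58.8 m

58.8 m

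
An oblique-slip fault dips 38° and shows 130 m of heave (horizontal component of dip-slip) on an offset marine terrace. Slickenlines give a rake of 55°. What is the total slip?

201 m

dip-slip = heave / cos(dip) = 130 / cos(38°) = 165 m
net slip = dip-slip / sin(rake) = 165 / sin(55°) = 201 m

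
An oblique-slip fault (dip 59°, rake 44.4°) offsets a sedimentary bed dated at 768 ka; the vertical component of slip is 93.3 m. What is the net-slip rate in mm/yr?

0.203 mm/yr

dip-slip = throw / sin(dip) = 93.3 / sin(59°) = 108.8 m
net slip = dip-slip / sin(rake) = 108.8 / sin(44.4°) = 155.6 m
rate = 155.6 m / 768 ka = 0.000203 m/yr = 0.203 mm/yr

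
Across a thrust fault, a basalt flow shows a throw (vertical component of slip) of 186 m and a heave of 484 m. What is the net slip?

net slip = √(throw² + heave²) = √(186² + 484²) = 519 m

519 m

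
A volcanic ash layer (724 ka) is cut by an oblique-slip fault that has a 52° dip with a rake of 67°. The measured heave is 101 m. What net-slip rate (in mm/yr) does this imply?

dip-slip = heave / cos(dip) = 101 / cos(52°) = 164.1 m
net slip = dip-slip / sin(rake) = 164.1 / sin(67°) = 178.2 m
rate = 178.2 m / 724 ka = 0.000246 m/yr = 0.246 mm/yr

0.246 mm/yr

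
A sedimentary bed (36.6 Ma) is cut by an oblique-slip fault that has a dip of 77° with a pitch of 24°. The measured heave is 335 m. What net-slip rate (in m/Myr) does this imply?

100 m/Myr

dip-slip = heave / cos(dip) = 335 / cos(77°) = 1489 m
net slip = dip-slip / sin(rake) = 1489 / sin(24°) = 3661 m
rate = 3661 m / 36.6 Ma = 0.000100 m/yr = 100 m/Myr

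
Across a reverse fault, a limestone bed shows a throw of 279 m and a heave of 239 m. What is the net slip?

367 m

net slip = √(throw² + heave²) = √(279² + 239²) = 367 m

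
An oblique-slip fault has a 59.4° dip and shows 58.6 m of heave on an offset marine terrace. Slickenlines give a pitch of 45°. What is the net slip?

dip-slip = heave / cos(dip) = 58.6 / cos(59.4°) = 115.1 m
net slip = dip-slip / sin(rake) = 115.1 / sin(45°) = 163 m

163 m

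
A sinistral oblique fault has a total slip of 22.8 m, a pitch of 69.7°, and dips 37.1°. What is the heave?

17.1 m

dip-slip = net slip × sin(rake) = 22.8 m × sin(69.7°) = 21.38 m
heave = dip-slip × cos(dip) = 21.38 × cos(37.1°) = 17.1 m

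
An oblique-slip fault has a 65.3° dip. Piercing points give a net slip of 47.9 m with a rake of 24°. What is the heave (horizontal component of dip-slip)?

dip-slip = net slip × sin(rake) = 47.9 m × sin(24°) = 19.48 m
heave = dip-slip × cos(dip) = 19.48 × cos(65.3°) = 8.14 m

8.14 m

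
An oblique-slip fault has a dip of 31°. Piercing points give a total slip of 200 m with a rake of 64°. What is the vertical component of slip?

92.6 m

dip-slip = net slip × sin(rake) = 200 m × sin(64°) = 179.8 m
throw = dip-slip × sin(dip) = 179.8 × sin(31°) = 92.6 m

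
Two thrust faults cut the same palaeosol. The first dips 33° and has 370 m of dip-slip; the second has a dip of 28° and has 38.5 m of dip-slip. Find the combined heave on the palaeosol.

heave_A = 370 × cos(33°) = 310.3 m
heave_B = 38.5 × cos(28°) = 33.99 m
total = 310.3 + 33.99 = 344 m

344 m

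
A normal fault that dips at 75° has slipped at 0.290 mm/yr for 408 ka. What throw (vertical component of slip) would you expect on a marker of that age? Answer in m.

dip-slip = rate × time = 0.290 mm/yr × 408 ka = 118.3 m
throw = dip-slip × sin(dip) = 118.3 × sin(75°) = 114 m

114 m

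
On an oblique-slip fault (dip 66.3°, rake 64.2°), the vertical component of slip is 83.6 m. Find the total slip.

dip-slip = throw / sin(dip) = 83.6 / sin(66.3°) = 91.30 m
net slip = dip-slip / sin(rake) = 91.30 / sin(64.2°) = 101 m

101 m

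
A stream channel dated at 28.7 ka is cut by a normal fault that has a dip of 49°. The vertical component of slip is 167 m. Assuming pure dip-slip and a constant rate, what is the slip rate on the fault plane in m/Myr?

7710 m/Myr

dip-slip = throw / sin(dip) = 167 m / sin(49°) = 221.3 m
rate = 221.3 m / 28.7 ka = 0.00771 m/yr = 7710 m/Myr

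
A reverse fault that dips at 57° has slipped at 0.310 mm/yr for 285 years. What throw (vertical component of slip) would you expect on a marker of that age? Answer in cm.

7.41 cm

dip-slip = rate × time = 0.310 mm/yr × 285 years = 0.08835 m
throw = dip-slip × sin(dip) = 0.08835 × sin(57°) = 0.0741 m = 7.41 cm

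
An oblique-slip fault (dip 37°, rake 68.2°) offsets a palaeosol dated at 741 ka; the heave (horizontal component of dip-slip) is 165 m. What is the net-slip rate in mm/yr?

0.300 mm/yr

dip-slip = heave / cos(dip) = 165 / cos(37°) = 206.6 m
net slip = dip-slip / sin(rake) = 206.6 / sin(68.2°) = 222.5 m
rate = 222.5 m / 741 ka = 0.000300 m/yr = 0.300 mm/yr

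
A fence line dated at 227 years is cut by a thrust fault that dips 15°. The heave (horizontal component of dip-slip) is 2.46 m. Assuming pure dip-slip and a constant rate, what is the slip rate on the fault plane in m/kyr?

dip-slip = heave / cos(dip) = 2.46 m / cos(15°) = 2.547 m
rate = 2.547 m / 227 years = 0.0112 m/yr = 11.2 m/kyr

11.2 m/kyr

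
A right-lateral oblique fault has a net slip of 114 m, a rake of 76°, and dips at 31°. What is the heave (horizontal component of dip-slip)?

dip-slip = net slip × sin(rake) = 114 m × sin(76°) = 110.6 m
heave = dip-slip × cos(dip) = 110.6 × cos(31°) = 94.8 m

94.8 m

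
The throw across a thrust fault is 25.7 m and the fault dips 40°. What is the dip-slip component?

40 m

dip-slip = throw / sin(dip) = 25.7 / sin(40°) = 40 m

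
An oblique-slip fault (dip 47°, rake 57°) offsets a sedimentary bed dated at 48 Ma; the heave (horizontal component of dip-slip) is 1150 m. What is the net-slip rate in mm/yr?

dip-slip = heave / cos(dip) = 1150 / cos(47°) = 1686 m
net slip = dip-slip / sin(rake) = 1686 / sin(57°) = 2011 m
rate = 2011 m / 48 Ma = 0.0000419 m/yr = 0.0419 mm/yr

0.0419 mm/yr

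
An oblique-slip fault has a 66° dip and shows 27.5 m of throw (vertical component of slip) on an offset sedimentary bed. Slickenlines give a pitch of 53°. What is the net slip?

37.7 m

dip-slip = throw / sin(dip) = 27.5 / sin(66°) = 30.10 m
net slip = dip-slip / sin(rake) = 30.10 / sin(53°) = 37.7 m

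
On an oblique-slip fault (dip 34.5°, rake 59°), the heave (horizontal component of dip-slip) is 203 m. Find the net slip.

287 m

dip-slip = heave / cos(dip) = 203 / cos(34.5°) = 246.3 m
net slip = dip-slip / sin(rake) = 246.3 / sin(59°) = 287 m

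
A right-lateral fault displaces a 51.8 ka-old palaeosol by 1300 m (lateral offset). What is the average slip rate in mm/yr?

25.1 mm/yr

rate = 1300 m / 51.8 ka = 0.0251 m/yr = 25.1 mm/yr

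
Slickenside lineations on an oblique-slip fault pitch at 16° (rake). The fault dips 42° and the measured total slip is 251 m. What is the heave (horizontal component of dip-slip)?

51.4 m

dip-slip = net slip × sin(rake) = 251 m × sin(16°) = 69.18 m
heave = dip-slip × cos(dip) = 69.18 × cos(42°) = 51.4 m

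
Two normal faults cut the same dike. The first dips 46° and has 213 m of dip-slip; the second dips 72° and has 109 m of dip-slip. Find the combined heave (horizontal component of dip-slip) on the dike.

182 m

heave_A = 213 × cos(46°) = 148 m
heave_B = 109 × cos(72°) = 33.68 m
total = 148 + 33.68 = 182 m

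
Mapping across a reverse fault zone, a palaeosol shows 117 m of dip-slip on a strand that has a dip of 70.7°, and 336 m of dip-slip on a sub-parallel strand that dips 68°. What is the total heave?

165 m

heave_A = 117 × cos(70.7°) = 38.67 m
heave_B = 336 × cos(68°) = 125.9 m
total = 38.67 + 125.9 = 165 m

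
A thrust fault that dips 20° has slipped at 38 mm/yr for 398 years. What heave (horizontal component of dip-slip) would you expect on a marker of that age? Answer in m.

dip-slip = rate × time = 38 mm/yr × 398 years = 15.12 m
heave = dip-slip × cos(dip) = 15.12 × cos(20°) = 14.2 m

14.2 m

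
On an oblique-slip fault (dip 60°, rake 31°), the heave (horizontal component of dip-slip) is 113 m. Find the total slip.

dip-slip = heave / cos(dip) = 113 / cos(60°) = 226 m
net slip = dip-slip / sin(rake) = 226 / sin(31°) = 439 m

439 m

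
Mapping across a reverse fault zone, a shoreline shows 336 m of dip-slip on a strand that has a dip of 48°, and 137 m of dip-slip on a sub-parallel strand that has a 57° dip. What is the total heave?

heave_A = 336 × cos(48°) = 224.8 m
heave_B = 137 × cos(57°) = 74.62 m
total = 224.8 + 74.62 = 299 m

299 m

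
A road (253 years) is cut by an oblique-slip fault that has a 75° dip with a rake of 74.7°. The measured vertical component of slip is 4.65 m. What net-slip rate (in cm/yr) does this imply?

dip-slip = throw / sin(dip) = 4.65 / sin(75°) = 4.814 m
net slip = dip-slip / sin(rake) = 4.814 / sin(74.7°) = 4.991 m
rate = 4.991 m / 253 years = 0.0197 m/yr = 1.97 cm/yr

1.97 cm/yr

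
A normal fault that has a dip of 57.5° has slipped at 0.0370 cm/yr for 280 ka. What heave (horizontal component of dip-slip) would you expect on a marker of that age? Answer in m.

55.7 m

dip-slip = rate × time = 0.0370 cm/yr × 280 ka = 103.6 m
heave = dip-slip × cos(dip) = 103.6 × cos(57.5°) = 55.7 m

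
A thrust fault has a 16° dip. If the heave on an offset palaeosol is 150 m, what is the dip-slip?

156 m

dip-slip = heave / cos(dip) = 150 / cos(16°) = 156 m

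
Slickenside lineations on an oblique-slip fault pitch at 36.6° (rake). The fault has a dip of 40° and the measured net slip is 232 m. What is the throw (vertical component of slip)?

88.9 m

dip-slip = net slip × sin(rake) = 232 m × sin(36.6°) = 138.3 m
throw = dip-slip × sin(dip) = 138.3 × sin(40°) = 88.9 m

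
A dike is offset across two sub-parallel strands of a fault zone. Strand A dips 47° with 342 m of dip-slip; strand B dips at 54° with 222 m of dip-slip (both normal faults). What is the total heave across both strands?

364 m

heave_A = 342 × cos(47°) = 233.2 m
heave_B = 222 × cos(54°) = 130.5 m
total = 233.2 + 130.5 = 364 m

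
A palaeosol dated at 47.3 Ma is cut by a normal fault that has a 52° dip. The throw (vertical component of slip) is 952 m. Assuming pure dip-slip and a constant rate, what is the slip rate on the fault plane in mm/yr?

0.0255 mm/yr

dip-slip = throw / sin(dip) = 952 m / sin(52°) = 1208 m
rate = 1208 m / 47.3 Ma = 0.0000255 m/yr = 0.0255 mm/yr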